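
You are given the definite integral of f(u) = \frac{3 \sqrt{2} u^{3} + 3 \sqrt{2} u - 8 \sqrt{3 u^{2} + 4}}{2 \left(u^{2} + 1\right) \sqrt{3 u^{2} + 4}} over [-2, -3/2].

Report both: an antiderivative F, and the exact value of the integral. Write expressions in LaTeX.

Any candidate F(u) must reproduce f(u) exactly when differentiated.
F(u) = \frac{\sqrt{2} \left(\sqrt{3 u^{2} + 4} - 4 \sqrt{2} \operatorname{atan}{\left(u \right)}\right)}{2} is an antiderivative of f.
Check: d/du[\frac{\sqrt{2} \left(\sqrt{3 u^{2} + 4} - 4 \sqrt{2} \operatorname{atan}{\left(u \right)}\right)}{2}] = \frac{3 \sqrt{2} u^{3} + 3 \sqrt{2} u - 8 \sqrt{3 u^{2} + 4}}{2 u^{2} \sqrt{3 u^{2} + 4} + 2 \sqrt{3 u^{2} + 4}}, which equals f(u).
F(-3/2) = \frac{\sqrt{86}}{4} + 4 \operatorname{atan}{\left(\frac{3}{2} \right)}; F(-2) = 2 \sqrt{2} + 4 \operatorname{atan}{\left(2 \right)}.
Integral = F(-3/2) - F(-2) = - 4 \operatorname{atan}{\left(2 \right)} - 2 \sqrt{2} + \frac{\sqrt{86}}{4} + 4 \operatorname{atan}{\left(\frac{3}{2} \right)}.

Antiderivative: F(u) = \frac{\sqrt{2} \left(\sqrt{3 u^{2} + 4} - 4 \sqrt{2} \operatorname{atan}{\left(u \right)}\right)}{2}; value = - 4 \operatorname{atan}{\left(2 \right)} - 2 \sqrt{2} + \frac{\sqrt{86}}{4} + 4 \operatorname{atan}{\left(\frac{3}{2} \right)}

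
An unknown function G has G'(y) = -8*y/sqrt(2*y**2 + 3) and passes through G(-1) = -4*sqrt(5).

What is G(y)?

G(y) = -4*sqrt(2*y**2 + 3)

The substitution u = 2*y**2 + 3 works: G'(y) is exactly (dG/du)*(du/dy) for that inner function.
A general antiderivative is -4*sqrt(2*y**2 + 3) + C.
The condition gives C = -4*sqrt(5) - (-4*sqrt(5)) = 0.
So G(y) = -4*sqrt(2*y**2 + 3).
Check: d/dy[-4*sqrt(2*y**2 + 3)] = -8*y/sqrt(2*y**2 + 3) = G'(y).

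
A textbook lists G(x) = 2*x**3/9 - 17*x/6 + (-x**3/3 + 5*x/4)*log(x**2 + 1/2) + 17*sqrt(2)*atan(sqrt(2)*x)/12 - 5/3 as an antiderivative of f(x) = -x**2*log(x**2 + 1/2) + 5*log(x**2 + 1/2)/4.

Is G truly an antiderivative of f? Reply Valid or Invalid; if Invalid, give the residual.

Valid. The derivative of G reproduces f.

d/dx[G] = -x**2*log(x**2 + 1/2) + 5*log(x**2 + 1/2)/4
This equals f(x) exactly, so the claim holds.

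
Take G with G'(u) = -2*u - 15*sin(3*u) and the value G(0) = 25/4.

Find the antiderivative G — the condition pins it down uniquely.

G(u) = -(4*u**2 - 20*cos(3*u) - 5)/4

Integrate term by term and add the pieces.
A general antiderivative is -u**2 + 5*cos(3*u) + 3/4 + C.
The condition gives C = 25/4 - (23/4) = 1/2.
So G(u) = -(4*u**2 - 20*cos(3*u) - 5)/4.
Check: d/du[-(4*u**2 - 20*cos(3*u) - 5)/4] = -2*u - 15*sin(3*u) = G'(u).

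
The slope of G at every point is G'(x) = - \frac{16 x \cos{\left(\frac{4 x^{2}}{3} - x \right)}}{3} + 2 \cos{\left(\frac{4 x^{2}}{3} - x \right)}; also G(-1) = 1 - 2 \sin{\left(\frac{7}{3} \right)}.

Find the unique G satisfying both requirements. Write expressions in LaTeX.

G'(x) matches the chain-rule pattern g'(h)*h' with inner function h(x) = \frac{4 x^{2}}{3} - x; substituting u = h(x) collapses the integral.
A general antiderivative is - 2 \sin{\left(\frac{4 x^{2}}{3} - x \right)} + C.
The condition gives C = 1 - 2 \sin{\left(\frac{7}{3} \right)} - (- 2 \sin{\left(\frac{7}{3} \right)}) = 1.
So G(x) = 1 - 2 \sin{\left(\frac{4 x^{2}}{3} - x \right)}.
Check: d/dx[1 - 2 \sin{\left(\frac{4 x^{2}}{3} - x \right)}] = - \frac{16 x \cos{\left(\frac{4 x^{2}}{3} - x \right)}}{3} + 2 \cos{\left(\frac{4 x^{2}}{3} - x \right)} = G'(x).

G(x) = 1 - 2 \sin{\left(\frac{4 x^{2}}{3} - x \right)}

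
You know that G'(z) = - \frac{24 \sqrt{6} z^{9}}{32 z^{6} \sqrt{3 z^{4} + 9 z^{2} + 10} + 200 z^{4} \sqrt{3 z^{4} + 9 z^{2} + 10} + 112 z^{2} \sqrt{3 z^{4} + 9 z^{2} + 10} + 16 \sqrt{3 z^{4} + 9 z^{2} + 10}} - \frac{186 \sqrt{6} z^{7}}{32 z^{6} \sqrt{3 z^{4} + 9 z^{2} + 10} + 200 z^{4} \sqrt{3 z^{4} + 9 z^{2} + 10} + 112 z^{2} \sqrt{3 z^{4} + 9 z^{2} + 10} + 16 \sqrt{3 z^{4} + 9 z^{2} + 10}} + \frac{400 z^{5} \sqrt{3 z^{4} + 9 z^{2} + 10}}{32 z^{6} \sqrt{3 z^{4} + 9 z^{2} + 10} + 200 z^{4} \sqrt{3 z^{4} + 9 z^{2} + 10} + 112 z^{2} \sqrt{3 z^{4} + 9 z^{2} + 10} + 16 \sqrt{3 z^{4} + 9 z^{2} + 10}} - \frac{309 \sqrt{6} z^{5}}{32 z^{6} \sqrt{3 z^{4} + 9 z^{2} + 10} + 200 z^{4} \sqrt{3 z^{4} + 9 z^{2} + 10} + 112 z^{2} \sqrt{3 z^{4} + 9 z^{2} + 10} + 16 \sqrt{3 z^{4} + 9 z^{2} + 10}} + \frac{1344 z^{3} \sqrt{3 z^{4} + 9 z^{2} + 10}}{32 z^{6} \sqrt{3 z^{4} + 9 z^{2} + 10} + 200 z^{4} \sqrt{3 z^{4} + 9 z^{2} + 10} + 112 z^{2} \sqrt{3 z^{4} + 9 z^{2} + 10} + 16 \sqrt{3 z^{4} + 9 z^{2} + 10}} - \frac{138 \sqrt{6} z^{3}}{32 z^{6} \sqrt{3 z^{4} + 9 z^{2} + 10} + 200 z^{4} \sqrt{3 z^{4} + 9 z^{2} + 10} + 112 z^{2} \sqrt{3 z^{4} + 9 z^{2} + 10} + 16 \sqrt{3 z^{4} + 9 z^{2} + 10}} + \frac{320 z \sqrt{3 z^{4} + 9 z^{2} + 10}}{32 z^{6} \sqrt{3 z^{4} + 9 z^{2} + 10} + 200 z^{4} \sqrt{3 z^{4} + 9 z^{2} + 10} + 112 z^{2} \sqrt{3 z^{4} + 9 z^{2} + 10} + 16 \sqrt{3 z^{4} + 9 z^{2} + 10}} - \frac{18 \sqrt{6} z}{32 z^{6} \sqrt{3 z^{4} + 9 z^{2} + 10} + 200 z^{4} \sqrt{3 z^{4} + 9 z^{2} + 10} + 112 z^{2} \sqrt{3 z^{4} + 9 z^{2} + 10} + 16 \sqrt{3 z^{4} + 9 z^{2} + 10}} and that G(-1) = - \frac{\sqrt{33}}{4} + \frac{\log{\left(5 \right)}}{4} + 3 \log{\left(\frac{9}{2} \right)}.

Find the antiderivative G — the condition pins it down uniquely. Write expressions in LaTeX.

The integrand splits into summands that can be handled one at a time.
A general antiderivative is - \frac{3 \sqrt{\frac{z^{4}}{2} + \frac{3 z^{2}}{2} + \frac{5}{3}}}{4} + \frac{\log{\left(4 z^{2} + 1 \right)}}{4} + 3 \log{\left(\frac{z^{4}}{2} + 3 z^{2} + 1 \right)} + C.
The condition gives C = - \frac{\sqrt{33}}{4} + \frac{\log{\left(5 \right)}}{4} + 3 \log{\left(\frac{9}{2} \right)} - (- \frac{\sqrt{33}}{4} + \frac{\log{\left(5 \right)}}{4} + 3 \log{\left(\frac{9}{2} \right)}) = 0.
So G(z) = - \frac{3 \sqrt{\frac{z^{4}}{2} + \frac{3 z^{2}}{2} + \frac{5}{3}}}{4} + \frac{\log{\left(4 z^{2} + 1 \right)}}{4} + 3 \log{\left(\frac{z^{4}}{2} + 3 z^{2} + 1 \right)}.
Check: d/dz[- \frac{3 \sqrt{\frac{z^{4}}{2} + \frac{3 z^{2}}{2} + \frac{5}{3}}}{4} + \frac{\log{\left(4 z^{2} + 1 \right)}}{4} + 3 \log{\left(\frac{z^{4}}{2} + 3 z^{2} + 1 \right)}] = \frac{- 24 \sqrt{6} z^{9} - 186 \sqrt{6} z^{7} + 400 z^{5} \sqrt{3 z^{4} + 9 z^{2} + 10} - 309 \sqrt{6} z^{5} + 1344 z^{3} \sqrt{3 z^{4} + 9 z^{2} + 10} - 138 \sqrt{6} z^{3} + 320 z \sqrt{3 z^{4} + 9 z^{2} + 10} - 18 \sqrt{6} z}{32 z^{6} \sqrt{3 z^{4} + 9 z^{2} + 10} + 200 z^{4} \sqrt{3 z^{4} + 9 z^{2} + 10} + 112 z^{2} \sqrt{3 z^{4} + 9 z^{2} + 10} + 16 \sqrt{3 z^{4} + 9 z^{2} + 10}}, which equals G'(z).

G(z) = - \frac{3 \sqrt{\frac{z^{4}}{2} + \frac{3 z^{2}}{2} + \frac{5}{3}}}{4} + \frac{\log{\left(4 z^{2} + 1 \right)}}{4} + 3 \log{\left(\frac{z^{4}}{2} + 3 z^{2} + 1 \right)}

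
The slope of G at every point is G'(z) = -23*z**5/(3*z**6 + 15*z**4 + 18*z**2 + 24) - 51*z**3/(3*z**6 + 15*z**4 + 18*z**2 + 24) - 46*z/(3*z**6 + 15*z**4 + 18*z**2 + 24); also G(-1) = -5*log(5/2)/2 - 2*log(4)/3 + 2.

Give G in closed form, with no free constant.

The integrand splits into summands that can be handled one at a time.
A general antiderivative is -5*log(z**2/2 + 2)/2 - 2*log(z**4 + z**2 + 2)/3 + C.
The condition gives C = -5*log(5/2)/2 - 2*log(4)/3 + 2 - (-5*log(5/2)/2 - 2*log(4)/3) = 2.
So G(z) = (-15*log(z**2/2 + 2) - 4*log(z**4 + z**2 + 2) + 12)/6.
Check: d/dz[(-15*log(z**2/2 + 2) - 4*log(z**4 + z**2 + 2) + 12)/6] = (-23*z**5 - 51*z**3 - 46*z)/(3*z**6 + 15*z**4 + 18*z**2 + 24), which equals G'(z).

G(z) = (-15*log(z**2/2 + 2) - 4*log(z**4 + z**2 + 2) + 12)/6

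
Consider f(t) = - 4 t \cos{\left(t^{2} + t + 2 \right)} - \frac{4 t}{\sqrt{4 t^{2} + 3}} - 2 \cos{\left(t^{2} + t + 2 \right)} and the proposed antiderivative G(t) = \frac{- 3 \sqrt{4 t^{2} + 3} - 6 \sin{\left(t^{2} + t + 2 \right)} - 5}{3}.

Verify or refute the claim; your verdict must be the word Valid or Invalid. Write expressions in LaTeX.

Valid - differentiating G returns exactly f.

d/dt[G] = \frac{- 4 t \sqrt{4 t^{2} + 3} \cos{\left(t^{2} + t + 2 \right)} - 4 t - 2 \sqrt{4 t^{2} + 3} \cos{\left(t^{2} + t + 2 \right)}}{\sqrt{4 t^{2} + 3}}
This equals f(t) exactly, so the claim holds.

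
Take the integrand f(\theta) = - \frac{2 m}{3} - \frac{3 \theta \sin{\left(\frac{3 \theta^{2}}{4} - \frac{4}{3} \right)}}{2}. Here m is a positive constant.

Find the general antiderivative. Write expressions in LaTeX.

F(\theta) = \frac{- 2 m \theta + 3 \cos{\left(\frac{3 \theta^{2}}{4} - \frac{4}{3} \right)}}{3} + C

A first test for any F(\theta): its \theta-derivative must equal f(\theta) identically.
Check: d/d\theta[\frac{- 2 m \theta + 3 \cos{\left(\frac{3 \theta^{2}}{4} - \frac{4}{3} \right)}}{3}] = - \frac{2 m}{3} - \frac{3 \theta \sin{\left(\frac{3 \theta^{2}}{4} - \frac{4}{3} \right)}}{2} = f(\theta).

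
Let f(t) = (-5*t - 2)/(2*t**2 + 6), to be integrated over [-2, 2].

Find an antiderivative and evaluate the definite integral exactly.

A first test for any F(t): its t-derivative must equal f(t) identically.
F(t) = -5*log(t**2 + 3)/4 - sqrt(3)*atan(sqrt(3)*t/3)/3 is an antiderivative of f.
Check: d/dt[-5*log(t**2 + 3)/4 - sqrt(3)*atan(sqrt(3)*t/3)/3] = (-5*t - 2)/(2*t**2 + 6) = f(t).
F(2) = -5*log(7)/4 - sqrt(3)*atan(2*sqrt(3)/3)/3; F(-2) = -5*log(7)/4 + sqrt(3)*atan(2*sqrt(3)/3)/3.
Integral = F(2) - F(-2) = -2*sqrt(3)*atan(2*sqrt(3)/3)/3.

Antiderivative: F(t) = -5*log(t**2 + 3)/4 - sqrt(3)*atan(sqrt(3)*t/3)/3; value = -2*sqrt(3)*atan(2*sqrt(3)/3)/3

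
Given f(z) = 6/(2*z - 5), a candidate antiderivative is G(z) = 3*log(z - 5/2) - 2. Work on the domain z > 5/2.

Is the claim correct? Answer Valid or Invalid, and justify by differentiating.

d/dz[G] = 6/(2*z - 5)
This equals f(z) exactly, so the claim holds.

Valid - the claim checks out under differentiation.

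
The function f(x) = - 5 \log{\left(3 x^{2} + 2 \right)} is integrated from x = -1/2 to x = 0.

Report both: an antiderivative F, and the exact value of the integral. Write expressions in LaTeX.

Antiderivative: F(x) = \frac{5 \left(- 3 x \log{\left(3 x^{2} + 2 \right)} + 6 x - 2 \sqrt{6} \operatorname{atan}{\left(\frac{\sqrt{6} x}{2} \right)}\right)}{3}; value = - \frac{10 \sqrt{6} \operatorname{atan}{\left(\frac{\sqrt{6}}{4} \right)}}{3} - \frac{5 \log{\left(\frac{11}{4} \right)}}{2} + 5

A first test for any F(x): its x-derivative must equal f(x) identically.
F(x) = \frac{5 \left(- 3 x \log{\left(3 x^{2} + 2 \right)} + 6 x - 2 \sqrt{6} \operatorname{atan}{\left(\frac{\sqrt{6} x}{2} \right)}\right)}{3} is an antiderivative of f.
Check: d/dx[\frac{5 \left(- 3 x \log{\left(3 x^{2} + 2 \right)} + 6 x - 2 \sqrt{6} \operatorname{atan}{\left(\frac{\sqrt{6} x}{2} \right)}\right)}{3}] = - 5 \log{\left(3 x^{2} + 2 \right)} = f(x).
F(0) = 0; F(-1/2) = -5 + \frac{5 \log{\left(\frac{11}{4} \right)}}{2} + \frac{10 \sqrt{6} \operatorname{atan}{\left(\frac{\sqrt{6}}{4} \right)}}{3}.
Integral = F(0) - F(-1/2) = - \frac{10 \sqrt{6} \operatorname{atan}{\left(\frac{\sqrt{6}}{4} \right)}}{3} - \frac{5 \log{\left(\frac{11}{4} \right)}}{2} + 5.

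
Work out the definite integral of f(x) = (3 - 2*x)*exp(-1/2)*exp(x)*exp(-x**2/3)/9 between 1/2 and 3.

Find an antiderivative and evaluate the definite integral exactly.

The substitution u = -x**2/3 + x - 1/2 works: f is exactly (dF/du)*(du/dx) for that inner function.
F(x) = exp(-1/2)*exp(x)*exp(-x**2/3)/3 is an antiderivative of f.
Check: d/dx[exp(-1/2)*exp(x)*exp(-x**2/3)/3] = (-2*x*exp(x) + 3*exp(x))*exp(-1/2)*exp(-x**2/3)/9, which equals f(x).
F(3) = exp(-1/2)/3; F(1/2) = exp(-1/12)/3.
Integral = F(3) - F(1/2) = -exp(-1/12)/3 + exp(-1/2)/3.

Antiderivative: F(x) = exp(-1/2)*exp(x)*exp(-x**2/3)/3; value = -exp(-1/12)/3 + exp(-1/2)/3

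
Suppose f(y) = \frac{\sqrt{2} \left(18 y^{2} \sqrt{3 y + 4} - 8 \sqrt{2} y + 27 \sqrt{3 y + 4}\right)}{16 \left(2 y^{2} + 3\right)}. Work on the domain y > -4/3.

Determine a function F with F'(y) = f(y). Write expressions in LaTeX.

Recover f(y) by differentiating a candidate F(y); any mismatch rules it out.
Check: d/dy[\frac{3 y \sqrt{\frac{3 y}{2} + 2}}{4} + \sqrt{\frac{3 y}{2} + 2} - \frac{\log{\left(y^{2} + \frac{3}{2} \right)}}{4}] = \frac{54 y^{3} + 72 y^{2} - 8 \sqrt{2} y \sqrt{3 y + 4} + 81 y + 108}{16 \sqrt{2} y^{2} \sqrt{3 y + 4} + 24 \sqrt{2} \sqrt{3 y + 4}}, which equals f(y).

An antiderivative is F(y) = \frac{3 y \sqrt{\frac{3 y}{2} + 2}}{4} + \sqrt{\frac{3 y}{2} + 2} - \frac{\log{\left(y^{2} + \frac{3}{2} \right)}}{4}.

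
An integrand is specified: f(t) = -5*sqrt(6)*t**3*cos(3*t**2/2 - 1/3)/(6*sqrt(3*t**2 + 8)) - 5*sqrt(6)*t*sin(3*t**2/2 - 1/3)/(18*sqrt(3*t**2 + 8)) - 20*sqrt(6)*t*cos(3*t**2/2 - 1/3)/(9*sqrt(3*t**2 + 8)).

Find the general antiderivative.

F(t) = -5*sqrt(6)*sqrt(3*t**2 + 8)*sin(3*t**2/2 - 1/3)/54 + C

f has the shape u'v + uv' for u = -5*sqrt(t**2/2 + 4/3)/9 and v = sin(3*t**2/2 - 1/3) — it is the derivative of the product u*v.
Check: d/dt[-5*sqrt(6)*sqrt(3*t**2 + 8)*sin(3*t**2/2 - 1/3)/54] = (-15*sqrt(6)*t**3*cos(3*t**2/2 - 1/3) - 5*sqrt(6)*t*sin(3*t**2/2 - 1/3) - 40*sqrt(6)*t*cos(3*t**2/2 - 1/3))/(18*sqrt(3*t**2 + 8)), which equals f(t).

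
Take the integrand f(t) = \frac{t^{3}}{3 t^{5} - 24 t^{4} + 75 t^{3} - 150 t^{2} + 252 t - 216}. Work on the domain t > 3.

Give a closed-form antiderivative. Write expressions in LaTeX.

Factor the denominator (3 \left(t - 3\right)^{2} \left(t - 2\right) \left(t^{2} + 4\right)) and decompose: f = - \frac{7 t + 34}{507 \left(t^{2} + 4\right)} + \frac{1}{3 \left(t - 2\right)} - \frac{54}{169 \left(t - 3\right)} + \frac{9}{13 \left(t - 3\right)^{2}}; each piece integrates to a log, atan, or power term.
Check: d/dt[- \frac{54 \log{\left(t - 3 \right)}}{169} + \frac{\log{\left(t - 2 \right)}}{3} - \frac{7 \log{\left(t^{2} + 4 \right)}}{1014} - \frac{17 \operatorname{atan}{\left(\frac{t}{2} \right)}}{507} - \frac{9}{13 t - 39}] = \frac{t^{3}}{3 t^{5} - 24 t^{4} + 75 t^{3} - 150 t^{2} + 252 t - 216} = f(t).

An antiderivative is F(t) = - \frac{54 \log{\left(t - 3 \right)}}{169} + \frac{\log{\left(t - 2 \right)}}{3} - \frac{7 \log{\left(t^{2} + 4 \right)}}{1014} - \frac{17 \operatorname{atan}{\left(\frac{t}{2} \right)}}{507} - \frac{9}{13 t - 39}.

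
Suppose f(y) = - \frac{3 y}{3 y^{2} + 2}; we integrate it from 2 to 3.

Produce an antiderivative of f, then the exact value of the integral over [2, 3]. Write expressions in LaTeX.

Antiderivative: F(y) = - \frac{\log{\left(y^{2} + \frac{2}{3} \right)}}{2}; value = - \frac{\log{\left(\frac{58}{3} \right)}}{2} + \frac{\log{\left(\frac{28}{3} \right)}}{2}

f matches the chain-rule pattern g'(h)*h' with inner function h(y) = 2 y^{2} + \frac{4}{3}; substituting u = h(y) collapses the integral.
F(y) = - \frac{\log{\left(y^{2} + \frac{2}{3} \right)}}{2} is an antiderivative of f.
Check: d/dy[- \frac{\log{\left(y^{2} + \frac{2}{3} \right)}}{2}] = - \frac{3 y}{3 y^{2} + 2} = f(y).
F(3) = - \frac{\log{\left(\frac{29}{3} \right)}}{2}; F(2) = - \frac{\log{\left(\frac{14}{3} \right)}}{2}.
Integral = F(3) - F(2) = - \frac{\log{\left(\frac{58}{3} \right)}}{2} + \frac{\log{\left(\frac{28}{3} \right)}}{2}.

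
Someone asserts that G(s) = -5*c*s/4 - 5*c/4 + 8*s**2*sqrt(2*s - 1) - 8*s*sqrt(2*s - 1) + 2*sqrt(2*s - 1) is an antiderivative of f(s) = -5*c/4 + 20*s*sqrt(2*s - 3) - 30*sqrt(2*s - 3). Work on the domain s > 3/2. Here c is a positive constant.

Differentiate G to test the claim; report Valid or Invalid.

Invalid: d/ds[G] - f = -20*s*sqrt(2*s - 3) + 20*s*sqrt(2*s - 1) + 30*sqrt(2*s - 3) - 10*sqrt(2*s - 1), which is not 0.

d/ds[G] = (-5*c*sqrt(2*s - 1) + 160*s**2 - 160*s + 40)/(4*sqrt(2*s - 1))
d/ds[G] - f(s) = -20*s*sqrt(2*s - 3) + 20*s*sqrt(2*s - 1) + 30*sqrt(2*s - 3) - 10*sqrt(2*s - 1) != 0.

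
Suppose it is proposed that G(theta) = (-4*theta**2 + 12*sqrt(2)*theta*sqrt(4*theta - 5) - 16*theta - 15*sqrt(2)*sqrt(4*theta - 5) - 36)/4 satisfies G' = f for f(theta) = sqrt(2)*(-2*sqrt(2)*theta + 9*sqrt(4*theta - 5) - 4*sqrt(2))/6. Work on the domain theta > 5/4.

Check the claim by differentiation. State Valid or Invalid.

d/dtheta[G] = (-4*theta*sqrt(4*theta - 5) + 36*sqrt(2)*theta - 8*sqrt(4*theta - 5) - 45*sqrt(2))/(2*sqrt(4*theta - 5))
d/dtheta[G] - f(theta) = sqrt(2)*(-4*sqrt(2)*theta + 18*sqrt(4*theta - 5) - 8*sqrt(2))/6 != 0.

Invalid: d/dtheta[G] - f = sqrt(2)*(-4*sqrt(2)*theta + 18*sqrt(4*theta - 5) - 8*sqrt(2))/6, which is not 0.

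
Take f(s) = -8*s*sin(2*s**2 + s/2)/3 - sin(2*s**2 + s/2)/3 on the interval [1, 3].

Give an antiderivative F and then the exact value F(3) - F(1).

Antiderivative: F(s) = 2*cos(2*s**2 + s/2)/3; value = 2*cos(39/2)/3 - 2*cos(5/2)/3

f matches the chain-rule pattern g'(h)*h' with inner function h(s) = 2*s**2 + s/2; substituting u = h(s) collapses the integral.
F(s) = 2*cos(2*s**2 + s/2)/3 is an antiderivative of f.
Check: d/ds[2*cos(2*s**2 + s/2)/3] = -8*s*sin(2*s**2 + s/2)/3 - sin(2*s**2 + s/2)/3 = f(s).
F(3) = 2*cos(39/2)/3; F(1) = 2*cos(5/2)/3.
Integral = F(3) - F(1) = 2*cos(39/2)/3 - 2*cos(5/2)/3.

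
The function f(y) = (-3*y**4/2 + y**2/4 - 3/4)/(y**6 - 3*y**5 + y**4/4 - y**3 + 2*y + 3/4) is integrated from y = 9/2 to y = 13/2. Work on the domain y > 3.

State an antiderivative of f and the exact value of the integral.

The denominator factors as (y - 3)*(y - 1)*(2*y + 1)**2*(y**2 + 1); partial fractions split f into directly integrable pieces: (2*y - 1)/(5*(y**2 + 1)) - 584/(2205*(2*y + 1)) - 10/(21*(2*y + 1)**2) + 2/(9*(y - 1)) - 24/(49*(y - 3)).
F(y) = -24*log(y - 3)/49 + 2*log(y - 1)/9 - 292*log(y + 1/2)/2205 + log(y**2 + 1)/5 - atan(y)/5 + 5/(42*y + 21) is an antiderivative of f.
Check: d/dy[-24*log(y - 3)/49 + 2*log(y - 1)/9 - 292*log(y + 1/2)/2205 + log(y**2 + 1)/5 - atan(y)/5 + 5/(42*y + 21)] = (-6*y**4 + y**2 - 3)/(4*y**6 - 12*y**5 + y**4 - 4*y**3 + 8*y + 3), which equals f(y).
F(13/2) = -24*log(7/2)/49 - atan(13/2)/5 - 292*log(7)/2205 + 5/294 + 2*log(11/2)/9 + log(173/4)/5; F(9/2) = -atan(9/2)/5 - 292*log(5)/2205 - 24*log(3/2)/49 + 1/42 + 2*log(7/2)/9 + log(85/4)/5.
Integral = F(13/2) - F(9/2) = -314*log(7/2)/441 - log(85/4)/5 - atan(13/2)/5 - 292*log(7)/2205 - 1/147 + 24*log(3/2)/49 + 292*log(5)/2205 + atan(9/2)/5 + 2*log(11/2)/9 + log(173/4)/5.

Antiderivative: F(y) = -24*log(y - 3)/49 + 2*log(y - 1)/9 - 292*log(y + 1/2)/2205 + log(y**2 + 1)/5 - atan(y)/5 + 5/(42*y + 21); value = -314*log(7/2)/441 - log(85/4)/5 - atan(13/2)/5 - 292*log(7)/2205 - 1/147 + 24*log(3/2)/49 + 292*log(5)/2205 + atan(9/2)/5 + 2*log(11/2)/9 + log(173/4)/5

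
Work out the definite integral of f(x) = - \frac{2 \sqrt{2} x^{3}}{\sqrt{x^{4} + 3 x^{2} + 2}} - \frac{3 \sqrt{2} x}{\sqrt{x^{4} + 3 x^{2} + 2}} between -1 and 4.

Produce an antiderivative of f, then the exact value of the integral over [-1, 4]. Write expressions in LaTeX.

f matches the chain-rule pattern g'(h)*h' with inner function h(x) = \frac{x^{4}}{2} + \frac{3 x^{2}}{2} + 1; substituting u = h(x) collapses the integral.
F(x) = - \sqrt{2} \sqrt{x^{4} + 3 x^{2} + 2} is an antiderivative of f.
Check: d/dx[- \sqrt{2} \sqrt{x^{4} + 3 x^{2} + 2}] = \frac{- 2 \sqrt{2} x^{3} - 3 \sqrt{2} x}{\sqrt{x^{4} + 3 x^{2} + 2}}, which equals f(x).
F(4) = - 6 \sqrt{17}; F(-1) = - 2 \sqrt{3}.
Integral = F(4) - F(-1) = - 6 \sqrt{17} + 2 \sqrt{3}.

Antiderivative: F(x) = - \sqrt{2} \sqrt{x^{4} + 3 x^{2} + 2}; value = - 6 \sqrt{17} + 2 \sqrt{3}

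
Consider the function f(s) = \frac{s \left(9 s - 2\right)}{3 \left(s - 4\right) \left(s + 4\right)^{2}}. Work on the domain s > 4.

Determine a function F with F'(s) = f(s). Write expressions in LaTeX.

The denominator factors as 3 \left(s - 4\right) \left(s + 4\right)^{2}; partial fractions split f into directly integrable pieces: \frac{55}{24 \left(s + 4\right)} - \frac{19}{3 \left(s + 4\right)^{2}} + \frac{17}{24 \left(s - 4\right)}.
Check: d/ds[\frac{17 s \log{\left(s - 4 \right)} + 55 s \log{\left(s + 4 \right)} + 68 \log{\left(s - 4 \right)} + 220 \log{\left(s + 4 \right)} + 152}{24 \left(s + 4\right)}] = \frac{9 s^{2} - 2 s}{3 s^{3} + 12 s^{2} - 48 s - 192}, which equals f(s).

An antiderivative is F(s) = \frac{17 s \log{\left(s - 4 \right)} + 55 s \log{\left(s + 4 \right)} + 68 \log{\left(s - 4 \right)} + 220 \log{\left(s + 4 \right)} + 152}{24 \left(s + 4\right)}.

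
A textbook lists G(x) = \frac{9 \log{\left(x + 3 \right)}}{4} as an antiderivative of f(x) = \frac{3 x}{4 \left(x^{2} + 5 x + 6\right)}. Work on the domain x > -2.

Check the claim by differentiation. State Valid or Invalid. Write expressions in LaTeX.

Invalid: d/dx[G] - f = \frac{3}{2 x + 4}, which is not 0.

d/dx[G] = \frac{9}{4 x + 12}
d/dx[G] - f(x) = \frac{3}{2 x + 4} != 0.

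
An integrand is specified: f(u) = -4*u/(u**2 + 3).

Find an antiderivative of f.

f matches the chain-rule pattern g'(h)*h' with inner function h(u) = u**4/3 + 2*u**2 + 3; substituting w = h(u) collapses the integral.
Check: d/du[-log(u**4/3 + 2*u**2 + 3)] = -4*u/(u**2 + 3) = f(u).

An antiderivative is F(u) = -log(u**4/3 + 2*u**2 + 3).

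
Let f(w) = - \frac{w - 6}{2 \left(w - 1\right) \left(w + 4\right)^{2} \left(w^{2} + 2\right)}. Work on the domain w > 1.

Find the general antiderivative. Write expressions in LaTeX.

F(w) = \frac{108 \left(w + 4\right) \log{\left(w - 1 \right)} - 98 \left(w + 4\right) \log{\left(w + 4 \right)} - 5 \left(w + 4\right) \log{\left(w^{2} + 2 \right)} - 160 \sqrt{2} \left(w + 4\right) \operatorname{atan}{\left(\frac{\sqrt{2} w}{2} \right)} + 180}{3240 \left(w + 4\right)} + C

The denominator factors as 2 \left(w - 1\right) \left(w + 4\right)^{2} \left(w^{2} + 2\right); partial fractions split f into directly integrable pieces: - \frac{w + 32}{324 \left(w^{2} + 2\right)} - \frac{49}{1620 \left(w + 4\right)} - \frac{1}{18 \left(w + 4\right)^{2}} + \frac{1}{30 \left(w - 1\right)}.
Check: d/dw[\frac{108 \left(w + 4\right) \log{\left(w - 1 \right)} - 98 \left(w + 4\right) \log{\left(w + 4 \right)} - 5 \left(w + 4\right) \log{\left(w^{2} + 2 \right)} - 160 \sqrt{2} \left(w + 4\right) \operatorname{atan}{\left(\frac{\sqrt{2} w}{2} \right)} + 180}{3240 \left(w + 4\right)}] = \frac{6 - w}{2 w^{5} + 14 w^{4} + 20 w^{3} - 4 w^{2} + 32 w - 64}, which equals f(w).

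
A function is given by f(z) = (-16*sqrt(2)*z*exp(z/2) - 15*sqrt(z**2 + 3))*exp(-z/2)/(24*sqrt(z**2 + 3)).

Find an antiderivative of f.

Since d/dz undoes antidifferentiation here, F'(z) = f(z) is required of F(z).
Check: d/dz[(-8*sqrt(2)*sqrt(z**2 + 3)*exp(z/2) + 15)*exp(-z/2)/12] = (-16*sqrt(2)*z*exp(z/2) - 15*sqrt(z**2 + 3))*exp(-z/2)/(24*sqrt(z**2 + 3)) = f(z).

An antiderivative is F(z) = (-8*sqrt(2)*sqrt(z**2 + 3)*exp(z/2) + 15)*exp(-z/2)/12.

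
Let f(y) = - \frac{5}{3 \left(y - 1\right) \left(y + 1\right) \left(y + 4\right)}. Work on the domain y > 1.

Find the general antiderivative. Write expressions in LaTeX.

The denominator factors as 3 \left(y - 1\right) \left(y + 1\right) \left(y + 4\right); partial fractions split f into directly integrable pieces: - \frac{1}{9 \left(y + 4\right)} + \frac{5}{18 \left(y + 1\right)} - \frac{1}{6 \left(y - 1\right)}.
Check: d/dy[- \frac{\log{\left(y - 1 \right)}}{6} + \frac{5 \log{\left(y + 1 \right)}}{18} - \frac{\log{\left(y + 4 \right)}}{9}] = - \frac{5}{3 y^{3} + 12 y^{2} - 3 y - 12}, which equals f(y).

F(y) = - \frac{\log{\left(y - 1 \right)}}{6} + \frac{5 \log{\left(y + 1 \right)}}{18} - \frac{\log{\left(y + 4 \right)}}{9} + C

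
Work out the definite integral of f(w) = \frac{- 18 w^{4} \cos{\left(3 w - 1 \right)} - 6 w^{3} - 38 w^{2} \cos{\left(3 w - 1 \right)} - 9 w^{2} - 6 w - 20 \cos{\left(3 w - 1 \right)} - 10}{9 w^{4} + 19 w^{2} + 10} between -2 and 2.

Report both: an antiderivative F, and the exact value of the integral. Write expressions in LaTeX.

Whatever form F(w) takes, F'(w) = f(w) is non-negotiable.
F(w) = - \frac{\log{\left(\frac{3 w^{2}}{2} + \frac{5}{3} \right)} + 2 \sin{\left(3 w - 1 \right)} + 3 \operatorname{atan}{\left(w \right)}}{3} is an antiderivative of f.
Check: d/dw[- \frac{\log{\left(\frac{3 w^{2}}{2} + \frac{5}{3} \right)} + 2 \sin{\left(3 w - 1 \right)} + 3 \operatorname{atan}{\left(w \right)}}{3}] = \frac{- 18 w^{4} \cos{\left(3 w - 1 \right)} - 6 w^{3} - 38 w^{2} \cos{\left(3 w - 1 \right)} - 9 w^{2} - 6 w - 20 \cos{\left(3 w - 1 \right)} - 10}{9 w^{4} + 19 w^{2} + 10} = f(w).
F(2) = - \operatorname{atan}{\left(2 \right)} - \frac{\log{\left(\frac{23}{3} \right)}}{3} - \frac{2 \sin{\left(5 \right)}}{3}; F(-2) = - \frac{\log{\left(\frac{23}{3} \right)}}{3} + \frac{2 \sin{\left(7 \right)}}{3} + \operatorname{atan}{\left(2 \right)}.
Integral = F(2) - F(-2) = - 2 \operatorname{atan}{\left(2 \right)} - \frac{2 \sin{\left(7 \right)}}{3} - \frac{2 \sin{\left(5 \right)}}{3}.

Antiderivative: F(w) = - \frac{\log{\left(\frac{3 w^{2}}{2} + \frac{5}{3} \right)} + 2 \sin{\left(3 w - 1 \right)} + 3 \operatorname{atan}{\left(w \right)}}{3}; value = - 2 \operatorname{atan}{\left(2 \right)} - \frac{2 \sin{\left(7 \right)}}{3} - \frac{2 \sin{\left(5 \right)}}{3}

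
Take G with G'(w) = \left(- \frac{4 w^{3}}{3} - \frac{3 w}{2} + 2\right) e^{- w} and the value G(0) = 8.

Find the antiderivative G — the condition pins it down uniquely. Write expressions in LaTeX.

G(w) = \frac{\left(8 w^{3} + 24 w^{2} + 57 w + 3 e^{w} + 45\right) e^{- w}}{6}

G'(w) has the shape u'v + uv' for u = \frac{4 w^{3}}{3} + 4 w^{2} + \frac{19 w}{2} + \frac{15}{2} and v = e^{- w} — it is the derivative of the product u*v.
A general antiderivative is \frac{\left(8 w^{3} + 24 w^{2} + 57 w + 45\right) e^{- w}}{6} + C.
The condition gives C = 8 - (\frac{15}{2}) = \frac{1}{2}.
So G(w) = \frac{\left(8 w^{3} + 24 w^{2} + 57 w + 3 e^{w} + 45\right) e^{- w}}{6}.
Check: d/dw[\frac{\left(8 w^{3} + 24 w^{2} + 57 w + 3 e^{w} + 45\right) e^{- w}}{6}] = \frac{\left(- 8 w^{3} - 9 w + 12\right) e^{- w}}{6}, which equals G'(w).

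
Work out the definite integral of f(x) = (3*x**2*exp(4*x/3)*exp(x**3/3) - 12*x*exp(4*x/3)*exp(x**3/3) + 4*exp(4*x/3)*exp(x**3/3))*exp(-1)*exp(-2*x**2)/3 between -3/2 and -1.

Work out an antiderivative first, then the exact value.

f matches the chain-rule pattern g'(h)*h' with inner function h(x) = x**3/3 - 2*x**2 + 4*x/3 - 1; substituting u = h(x) collapses the integral.
F(x) = exp(-1)*exp(4*x/3)*exp(-2*x**2)*exp(x**3/3) is an antiderivative of f.
Check: d/dx[exp(-1)*exp(4*x/3)*exp(-2*x**2)*exp(x**3/3)] = (3*x**2*exp(4*x/3)*exp(x**3/3) - 12*x*exp(4*x/3)*exp(x**3/3) + 4*exp(4*x/3)*exp(x**3/3))*exp(-1)*exp(-2*x**2)/3 = f(x).
F(-1) = exp(-14/3); F(-3/2) = exp(-69/8).
Integral = F(-1) - F(-3/2) = -exp(-69/8) + exp(-14/3).

Antiderivative: F(x) = exp(-1)*exp(4*x/3)*exp(-2*x**2)*exp(x**3/3); value = -exp(-69/8) + exp(-14/3)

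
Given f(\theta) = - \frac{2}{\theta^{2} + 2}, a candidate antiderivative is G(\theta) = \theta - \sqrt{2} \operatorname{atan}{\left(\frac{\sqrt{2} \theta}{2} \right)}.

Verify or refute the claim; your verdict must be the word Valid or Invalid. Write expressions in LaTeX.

Invalid: d/d\theta[G] - f = 1, which is not 0.

d/d\theta[G] = \frac{\theta^{2}}{\theta^{2} + 2}
d/d\theta[G] - f(\theta) = 1 != 0.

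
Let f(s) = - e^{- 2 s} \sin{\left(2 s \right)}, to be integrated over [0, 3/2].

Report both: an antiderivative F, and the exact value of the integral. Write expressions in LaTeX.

Any candidate F(s) must reproduce f(s) exactly when differentiated.
F(s) = \frac{e^{- 2 s} \sin{\left(2 s \right)}}{4} + \frac{e^{- 2 s} \cos{\left(2 s \right)}}{4} is an antiderivative of f.
Check: d/ds[\frac{e^{- 2 s} \sin{\left(2 s \right)}}{4} + \frac{e^{- 2 s} \cos{\left(2 s \right)}}{4}] = - e^{- 2 s} \sin{\left(2 s \right)} = f(s).
F(3/2) = \frac{\cos{\left(3 \right)}}{4 e^{3}} + \frac{\sin{\left(3 \right)}}{4 e^{3}}; F(0) = \frac{1}{4}.
Integral = F(3/2) - F(0) = - \frac{1}{4} + \frac{\cos{\left(3 \right)}}{4 e^{3}} + \frac{\sin{\left(3 \right)}}{4 e^{3}}.

Antiderivative: F(s) = \frac{e^{- 2 s} \sin{\left(2 s \right)}}{4} + \frac{e^{- 2 s} \cos{\left(2 s \right)}}{4}; value = - \frac{1}{4} + \frac{\cos{\left(3 \right)}}{4 e^{3}} + \frac{\sin{\left(3 \right)}}{4 e^{3}}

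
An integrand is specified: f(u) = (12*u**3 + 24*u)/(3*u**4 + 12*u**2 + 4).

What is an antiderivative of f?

The substitution w = u**4 + 4*u**2 + 4/3 works: f is exactly (dF/dw)*(dw/du) for that inner function.
Check: d/du[log(u**4 + 4*u**2 + 4/3)] = (12*u**3 + 24*u)/(3*u**4 + 12*u**2 + 4) = f(u).

An antiderivative is F(u) = log(u**4 + 4*u**2 + 4/3).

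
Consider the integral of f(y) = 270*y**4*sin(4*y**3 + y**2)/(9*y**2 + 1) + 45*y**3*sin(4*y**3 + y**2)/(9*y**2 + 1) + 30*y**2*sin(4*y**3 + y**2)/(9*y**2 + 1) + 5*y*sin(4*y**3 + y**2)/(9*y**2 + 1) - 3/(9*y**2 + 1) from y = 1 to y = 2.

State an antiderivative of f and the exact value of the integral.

The integrand splits into summands that can be handled one at a time.
F(y) = -5*cos(4*y**3 + y**2)/2 - atan(3*y) is an antiderivative of f.
Check: d/dy[-5*cos(4*y**3 + y**2)/2 - atan(3*y)] = (270*y**4*sin(4*y**3 + y**2) + 45*y**3*sin(4*y**3 + y**2) + 30*y**2*sin(4*y**3 + y**2) + 5*y*sin(4*y**3 + y**2) - 3)/(9*y**2 + 1), which equals f(y).
F(2) = -atan(6) - 5*cos(36)/2; F(1) = -atan(3) - 5*cos(5)/2.
Integral = F(2) - F(1) = -atan(6) - 5*cos(36)/2 + 5*cos(5)/2 + atan(3).

Antiderivative: F(y) = -5*cos(4*y**3 + y**2)/2 - atan(3*y); value = -atan(6) - 5*cos(36)/2 + 5*cos(5)/2 + atan(3)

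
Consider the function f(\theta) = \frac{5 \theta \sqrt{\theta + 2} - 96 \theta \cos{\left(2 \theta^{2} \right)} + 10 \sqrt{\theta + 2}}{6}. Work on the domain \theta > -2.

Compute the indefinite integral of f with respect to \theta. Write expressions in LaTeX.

Since d/d\theta undoes antidifferentiation here, F'(\theta) = f(\theta) is required of F(\theta).
Check: d/d\theta[\frac{\theta^{2} \sqrt{\theta + 2}}{3} + \frac{4 \theta \sqrt{\theta + 2}}{3} + \frac{4 \sqrt{\theta + 2}}{3} - 4 \sin{\left(2 \theta^{2} \right)}] = \frac{5 \theta^{2} - 96 \theta \sqrt{\theta + 2} \cos{\left(2 \theta^{2} \right)} + 20 \theta + 20}{6 \sqrt{\theta + 2}}, which equals f(\theta).

F(\theta) = \frac{\theta^{2} \sqrt{\theta + 2}}{3} + \frac{4 \theta \sqrt{\theta + 2}}{3} + \frac{4 \sqrt{\theta + 2}}{3} - 4 \sin{\left(2 \theta^{2} \right)} + C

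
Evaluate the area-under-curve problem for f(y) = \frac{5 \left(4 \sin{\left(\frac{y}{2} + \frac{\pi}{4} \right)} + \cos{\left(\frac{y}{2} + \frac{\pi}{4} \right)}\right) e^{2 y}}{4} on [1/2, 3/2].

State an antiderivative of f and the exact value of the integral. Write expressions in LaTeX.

Antiderivative: F(y) = \frac{5 e^{2 y} \sin{\left(\frac{y}{2} + \frac{\pi}{4} \right)}}{2}; value = - \frac{5 e \sin{\left(\frac{1}{4} + \frac{\pi}{4} \right)}}{2} + \frac{5 e^{3} \sin{\left(\frac{3}{4} + \frac{\pi}{4} \right)}}{2}

f has the shape u'v + uv' for u = \frac{5 e^{2 y}}{2} and v = \sin{\left(\frac{y}{2} + \frac{\pi}{4} \right)} — it is the derivative of the product u*v.
F(y) = \frac{5 e^{2 y} \sin{\left(\frac{y}{2} + \frac{\pi}{4} \right)}}{2} is an antiderivative of f.
Check: d/dy[\frac{5 e^{2 y} \sin{\left(\frac{y}{2} + \frac{\pi}{4} \right)}}{2}] = 5 e^{2 y} \sin{\left(\frac{y}{2} + \frac{\pi}{4} \right)} + \frac{5 e^{2 y} \cos{\left(\frac{y}{2} + \frac{\pi}{4} \right)}}{4}, which equals f(y).
F(3/2) = \frac{5 e^{3} \sin{\left(\frac{3}{4} + \frac{\pi}{4} \right)}}{2}; F(1/2) = \frac{5 e \sin{\left(\frac{1}{4} + \frac{\pi}{4} \right)}}{2}.
Integral = F(3/2) - F(1/2) = - \frac{5 e \sin{\left(\frac{1}{4} + \frac{\pi}{4} \right)}}{2} + \frac{5 e^{3} \sin{\left(\frac{3}{4} + \frac{\pi}{4} \right)}}{2}.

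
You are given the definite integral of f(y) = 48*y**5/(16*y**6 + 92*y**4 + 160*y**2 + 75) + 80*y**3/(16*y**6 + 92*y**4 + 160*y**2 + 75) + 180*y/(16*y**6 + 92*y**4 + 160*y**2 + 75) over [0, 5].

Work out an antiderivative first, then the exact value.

Integrate term by term and add the pieces.
F(y) = (3*(2*y**2 + 5)*log(2*y**2 + 3/2) + 20)/(2*(2*y**2 + 5)) is an antiderivative of f.
Check: d/dy[(3*(2*y**2 + 5)*log(2*y**2 + 3/2) + 20)/(2*(2*y**2 + 5))] = (48*y**5 + 80*y**3 + 180*y)/(16*y**6 + 92*y**4 + 160*y**2 + 75), which equals f(y).
F(5) = 2/11 + 3*log(103/2)/2; F(0) = 3*log(3/2)/2 + 2.
Integral = F(5) - F(0) = -20/11 - 3*log(3/2)/2 + 3*log(103/2)/2.

Antiderivative: F(y) = (3*(2*y**2 + 5)*log(2*y**2 + 3/2) + 20)/(2*(2*y**2 + 5)); value = -20/11 - 3*log(3/2)/2 + 3*log(103/2)/2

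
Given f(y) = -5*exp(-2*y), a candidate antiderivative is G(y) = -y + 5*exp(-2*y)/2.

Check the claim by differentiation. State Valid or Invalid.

d/dy[G] = (-exp(2*y) - 5)*exp(-2*y)
d/dy[G] - f(y) = -1 != 0.

Invalid: d/dy[G] - f = -1, which is not 0.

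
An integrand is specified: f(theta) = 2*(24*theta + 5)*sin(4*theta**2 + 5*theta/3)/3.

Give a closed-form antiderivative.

An antiderivative is F(theta) = -2*cos(4*theta**2 + 5*theta/3).

f matches the chain-rule pattern g'(h)*h' with inner function h(theta) = 4*theta**2 + 5*theta/3; substituting u = h(theta) collapses the integral.
Check: d/dtheta[-2*cos(4*theta**2 + 5*theta/3)] = 16*theta*sin(4*theta**2 + 5*theta/3) + 10*sin(4*theta**2 + 5*theta/3)/3, which equals f(theta).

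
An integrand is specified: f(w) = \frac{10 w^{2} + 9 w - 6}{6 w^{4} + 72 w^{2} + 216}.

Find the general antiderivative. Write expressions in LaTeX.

F(w) = \frac{- 22 w + 3 \sqrt{6} \left(w^{2} + 6\right) \operatorname{atan}{\left(\frac{\sqrt{6} w}{6} \right)} - 18}{24 \left(w^{2} + 6\right)} + C

A candidate is checked by its d/dw: the result must match f(w).
Check: d/dw[\frac{- 22 w + 3 \sqrt{6} \left(w^{2} + 6\right) \operatorname{atan}{\left(\frac{\sqrt{6} w}{6} \right)} - 18}{24 \left(w^{2} + 6\right)}] = \frac{10 w^{2} + 9 w - 6}{6 w^{4} + 72 w^{2} + 216} = f(w).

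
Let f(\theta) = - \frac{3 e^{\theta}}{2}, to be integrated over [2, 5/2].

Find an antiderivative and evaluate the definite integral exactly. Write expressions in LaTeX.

Check any antiderivative F(\theta) by computing F'(\theta) and comparing it with f(\theta).
F(\theta) = - \frac{3 e^{\theta}}{2} is an antiderivative of f.
Check: d/d\theta[- \frac{3 e^{\theta}}{2}] = - \frac{3 e^{\theta}}{2} = f(\theta).
F(5/2) = - \frac{3 e^{\frac{5}{2}}}{2}; F(2) = - \frac{3 e^{2}}{2}.
Integral = F(5/2) - F(2) = - \frac{3 e^{\frac{5}{2}}}{2} + \frac{3 e^{2}}{2}.

Antiderivative: F(\theta) = - \frac{3 e^{\theta}}{2}; value = - \frac{3 e^{\frac{5}{2}}}{2} + \frac{3 e^{2}}{2}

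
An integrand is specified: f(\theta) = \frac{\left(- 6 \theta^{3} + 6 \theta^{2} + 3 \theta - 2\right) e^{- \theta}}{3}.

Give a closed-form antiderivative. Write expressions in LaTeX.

f has the shape u'v + uv' for u = 2 \theta^{3} + 4 \theta^{2} + 7 \theta + \frac{23}{3} and v = e^{- \theta} — it is the derivative of the product u*v.
Check: d/d\theta[\frac{\left(6 \theta^{3} + 12 \theta^{2} + 21 \theta + 23\right) e^{- \theta}}{3}] = \frac{\left(- 6 \theta^{3} + 6 \theta^{2} + 3 \theta - 2\right) e^{- \theta}}{3} = f(\theta).

An antiderivative is F(\theta) = \frac{\left(6 \theta^{3} + 12 \theta^{2} + 21 \theta + 23\right) e^{- \theta}}{3}.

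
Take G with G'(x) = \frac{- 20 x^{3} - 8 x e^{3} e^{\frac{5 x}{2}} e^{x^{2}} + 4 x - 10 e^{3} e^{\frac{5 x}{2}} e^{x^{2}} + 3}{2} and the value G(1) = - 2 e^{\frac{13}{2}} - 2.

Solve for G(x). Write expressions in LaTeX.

G(x) = - \frac{5 x^{4}}{2} + x^{2} + \frac{3 x}{2} - 2 e^{3} e^{\frac{5 x}{2}} e^{x^{2}} - 2

A first test for any G(x): its x-derivative must equal the given G'(x).
A general antiderivative is - \frac{5 x^{4}}{2} + x^{2} + \frac{3 x}{2} - 2 e^{x^{2} + \frac{5 x}{2} + 3} - 2 + C.
The condition gives C = - 2 e^{\frac{13}{2}} - 2 - (- 2 e^{\frac{13}{2}} - 2) = 0.
So G(x) = - \frac{5 x^{4}}{2} + x^{2} + \frac{3 x}{2} - 2 e^{3} e^{\frac{5 x}{2}} e^{x^{2}} - 2.
Check: d/dx[- \frac{5 x^{4}}{2} + x^{2} + \frac{3 x}{2} - 2 e^{3} e^{\frac{5 x}{2}} e^{x^{2}} - 2] = - 10 x^{3} - 4 x e^{3} e^{\frac{5 x}{2}} e^{x^{2}} + 2 x - 5 e^{3} e^{\frac{5 x}{2}} e^{x^{2}} + \frac{3}{2}, which equals G'(x).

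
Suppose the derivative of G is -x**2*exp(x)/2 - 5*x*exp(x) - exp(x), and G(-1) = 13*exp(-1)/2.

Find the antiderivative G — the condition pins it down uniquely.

G'(x) has the shape u'v + uv' for u = -x**2/2 - 4*x + 3 and v = exp(x) — it is the derivative of the product u*v.
A general antiderivative is (-x**2 - 8*x + 6)*exp(x)/2 + C.
The condition gives C = 13*exp(-1)/2 - (13*exp(-1)/2) = 0.
So G(x) = -x**2*exp(x)/2 - 4*x*exp(x) + 3*exp(x).
Check: d/dx[-x**2*exp(x)/2 - 4*x*exp(x) + 3*exp(x)] = -x**2*exp(x)/2 - 5*x*exp(x) - exp(x) = G'(x).

G(x) = -x**2*exp(x)/2 - 4*x*exp(x) + 3*exp(x)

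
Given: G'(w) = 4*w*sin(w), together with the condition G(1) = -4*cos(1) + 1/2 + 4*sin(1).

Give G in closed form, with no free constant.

G(w) = (-8*w*cos(w) + 8*sin(w) + 1)/2

The proposed G(w) is checked by its d/dw: the result must match the given G'(w).
A general antiderivative is -4*w*cos(w) + 4*sin(w) + C.
The condition gives C = -4*cos(1) + 1/2 + 4*sin(1) - (-4*cos(1) + 4*sin(1)) = 1/2.
So G(w) = (-8*w*cos(w) + 8*sin(w) + 1)/2.
Check: d/dw[(-8*w*cos(w) + 8*sin(w) + 1)/2] = 4*w*sin(w) = G'(w).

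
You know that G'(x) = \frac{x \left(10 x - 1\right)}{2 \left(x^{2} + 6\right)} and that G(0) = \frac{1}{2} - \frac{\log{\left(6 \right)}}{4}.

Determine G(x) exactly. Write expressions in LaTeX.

Recover the given G'(x) by differentiating a candidate G(x); any mismatch rules it out.
A general antiderivative is 5 x - \frac{\log{\left(x^{2} + 6 \right)}}{4} - 5 \sqrt{6} \operatorname{atan}{\left(\frac{\sqrt{6} x}{6} \right)} + C.
The condition gives C = \frac{1}{2} - \frac{\log{\left(6 \right)}}{4} - (- \frac{\log{\left(6 \right)}}{4}) = \frac{1}{2}.
So G(x) = 5 x - \frac{\log{\left(x^{2} + 6 \right)}}{4} - 5 \sqrt{6} \operatorname{atan}{\left(\frac{\sqrt{6} x}{6} \right)} + \frac{1}{2}.
Check: d/dx[5 x - \frac{\log{\left(x^{2} + 6 \right)}}{4} - 5 \sqrt{6} \operatorname{atan}{\left(\frac{\sqrt{6} x}{6} \right)} + \frac{1}{2}] = \frac{10 x^{2} - x}{2 x^{2} + 12}, which equals G'(x).

G(x) = 5 x - \frac{\log{\left(x^{2} + 6 \right)}}{4} - 5 \sqrt{6} \operatorname{atan}{\left(\frac{\sqrt{6} x}{6} \right)} + \frac{1}{2}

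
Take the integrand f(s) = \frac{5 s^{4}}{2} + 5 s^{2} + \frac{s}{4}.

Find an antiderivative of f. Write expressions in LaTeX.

Integrate term by term and add the pieces.
Check: d/ds[\frac{s^{5}}{2} + \frac{5 s^{3}}{3} + \frac{s^{2}}{8}] = \frac{5 s^{4}}{2} + 5 s^{2} + \frac{s}{4} = f(s).

An antiderivative is F(s) = \frac{s^{5}}{2} + \frac{5 s^{3}}{3} + \frac{s^{2}}{8}.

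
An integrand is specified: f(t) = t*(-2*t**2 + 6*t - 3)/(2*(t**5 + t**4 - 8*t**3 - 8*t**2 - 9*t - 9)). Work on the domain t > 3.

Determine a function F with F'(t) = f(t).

An antiderivative is F(t) = -3*log(t - 3)/160 - 11*log(t + 1)/32 + 39*log(t + 3)/80 - log(t**2 + 1)/16 + 7*atan(t)/40.

Factor the denominator (2*(t - 3)*(t + 1)*(t + 3)*(t**2 + 1)) and decompose: f = -(5*t - 7)/(40*(t**2 + 1)) + 39/(80*(t + 3)) - 11/(32*(t + 1)) - 3/(160*(t - 3)); each piece integrates to a log, atan, or power term.
Check: d/dt[-3*log(t - 3)/160 - 11*log(t + 1)/32 + 39*log(t + 3)/80 - log(t**2 + 1)/16 + 7*atan(t)/40] = (-2*t**3 + 6*t**2 - 3*t)/(2*t**5 + 2*t**4 - 16*t**3 - 16*t**2 - 18*t - 18), which equals f(t).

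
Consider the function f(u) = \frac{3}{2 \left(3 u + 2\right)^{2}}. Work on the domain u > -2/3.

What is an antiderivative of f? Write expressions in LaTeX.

An antiderivative is F(u) = - \frac{1}{6 u + 4}.

Any candidate F(u) must reproduce f(u) exactly when differentiated.
Check: d/du[- \frac{1}{6 u + 4}] = \frac{3}{18 u^{2} + 24 u + 8}, which equals f(u).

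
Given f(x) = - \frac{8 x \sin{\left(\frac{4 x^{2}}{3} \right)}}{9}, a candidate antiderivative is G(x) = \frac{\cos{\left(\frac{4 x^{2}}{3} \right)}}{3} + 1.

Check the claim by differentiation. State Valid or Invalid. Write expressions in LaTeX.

Valid: G'(x) = f(x).

d/dx[G] = - \frac{8 x \sin{\left(\frac{4 x^{2}}{3} \right)}}{9}
This equals f(x) exactly, so the claim holds.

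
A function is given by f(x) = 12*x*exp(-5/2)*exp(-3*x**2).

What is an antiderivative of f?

The substitution u = -3*x**2 - 5/2 works: f is exactly (dF/du)*(du/dx) for that inner function.
Check: d/dx[-2*exp(-3*x**2 - 5/2)] = 12*x*exp(-5/2)*exp(-3*x**2) = f(x).

An antiderivative is F(x) = -2*exp(-3*x**2 - 5/2).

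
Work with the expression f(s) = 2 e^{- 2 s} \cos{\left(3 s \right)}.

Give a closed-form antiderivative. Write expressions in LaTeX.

An antiderivative is F(s) = \frac{\left(6 \sin{\left(3 s \right)} - 4 \cos{\left(3 s \right)}\right) e^{- 2 s}}{13}.

Recover f(s) by differentiating a candidate F(s); any mismatch rules it out.
Check: d/ds[\frac{\left(6 \sin{\left(3 s \right)} - 4 \cos{\left(3 s \right)}\right) e^{- 2 s}}{13}] = 2 e^{- 2 s} \cos{\left(3 s \right)} = f(s).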